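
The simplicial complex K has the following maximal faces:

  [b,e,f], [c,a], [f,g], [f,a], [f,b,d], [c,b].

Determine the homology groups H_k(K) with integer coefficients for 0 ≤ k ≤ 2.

We work with the vertex ordering a < b < c < d < e < f < g. The simplices of K, each written with vertices in increasing order, are:

  0-simplices (7): a, b, c, d, e, f, g
  1-simplices (9): ac, af, bc, bd, be, bf, df, ef, fg
  2-simplices (2): bdf, bef

Hence C_0 ≅ Z^7, C_1 ≅ Z^9, C_2 ≅ Z^2.

The boundary map ∂_1: C_1 → C_0 maps an edge to its endpoints' difference, ∂[p,q] = q − p. For instance
  ∂fg = g − f.
This gives a 7×9 integer matrix of rank 6; reducing to Smith normal form yields diagonal entries (1,1,1,1,1,1).

Boundary ∂_2: C_2 → C_1 acts by ∂[p,q,r] = [q,r] − [p,r] + [p,q]. For instance
  ∂bef = ef − bf + be,
  ∂bdf = df − bf + bd.
As a 9×2 matrix over Z this has rank 2, with invariant factors (1,1).

Now H_k = ker ∂_k / im ∂_{k+1}, so:

  H_0: rank C_0 − rank ∂_1 = 7 − 6 = 1, and the invariant factors of ∂_1 are all 1, so H_0 ≅ Z.
  H_1: rank ker ∂_1 − rank ∂_2 = (9 − 6) − 2 = 1, and the invariant factors of ∂_2 are all 1, so H_1 ≅ Z.
  H_2: rank ker ∂_2 − rank ∂_3 = (2 − 2) − 0 = 0, and there is no ∂_3, so H_2 ≅ 0.

H_0 = Z,  H_1 = Z,  H_2 = 0.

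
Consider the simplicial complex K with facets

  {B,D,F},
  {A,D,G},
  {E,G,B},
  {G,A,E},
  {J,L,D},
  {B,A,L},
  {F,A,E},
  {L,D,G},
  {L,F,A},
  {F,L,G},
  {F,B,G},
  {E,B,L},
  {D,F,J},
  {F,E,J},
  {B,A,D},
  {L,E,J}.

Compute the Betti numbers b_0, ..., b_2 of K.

Fix the vertex order A < B < D < E < F < G < J < L and write every simplex with vertices in increasing order. Then dim K = 2 and the simplices of K are:

  0-simplices (8): A, B, D, E, F, G, J, L
  1-simplices (24): AB, AD, AE, AF, AG, AL, BD, BE, BF, BG, BL, DF, DG, DJ, DL, EF, EG, EJ, EL, FG, FJ, FL, GL, JL
  2-simplices (16): ABD, ABL, ADG, AEF, AEG, AFL, BDF, BEG, BEL, BFG, DFJ, DGL, DJL, EFJ, EJL, FGL

Hence C_0 ≅ Z^8, C_1 ≅ Z^24, C_2 ≅ Z^16.

∂_1: C_1 → C_0 is given by ∂[p,q] = [q] − [p].
This gives a 8×24 integer matrix of rank 7; reducing to Smith normal form yields diagonal entries (1,1,1,1,1,1,1).

Boundary ∂_2: C_2 → C_1 sends each 2-simplex [p,q,r] to [q,r] − [p,r] + [p,q]. For instance
  ∂DFJ = FJ − DJ + DF,
  ∂EJL = JL − EL + EJ.
As a 24×16 matrix over Z this has rank 15, with invariant factors (1,1,1,1,1,1,1,1,1,1,1,1,1,1,1).

Now H_k = ker ∂_k / im ∂_{k+1}, so:

  H_0: rank C_0 − rank ∂_1 = 8 − 7 = 1, and the invariant factors of ∂_1 are all 1, so H_0 ≅ Z.
  H_1: rank ker ∂_1 − rank ∂_2 = (24 − 7) − 15 = 2, and the invariant factors of ∂_2 are all 1, so H_1 ≅ Z^2.
  H_2: rank ker ∂_2 − rank ∂_3 = (16 − 15) − 0 = 1, and there is no ∂_3, so H_2 ≅ Z.

Hence the Betti numbers are b_0 = 1, b_1 = 2, b_2 = 1.

b_0 = 1, b_1 = 2, b_2 = 1.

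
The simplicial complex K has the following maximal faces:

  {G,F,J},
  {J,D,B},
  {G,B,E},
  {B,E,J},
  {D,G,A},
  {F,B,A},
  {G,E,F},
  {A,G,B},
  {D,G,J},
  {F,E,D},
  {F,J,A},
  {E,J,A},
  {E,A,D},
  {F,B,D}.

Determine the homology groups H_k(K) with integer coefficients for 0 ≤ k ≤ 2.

H_0 ≅ Z,  H_1 ≅ Z^2,  H_2 ≅ Z.

Order the vertices as A < B < D < E < F < G < J. Listing each simplex with vertices in this order, K has dimension 2 with simplices:

  0-simplices (7): A, B, D, E, F, G, J
  1-simplices (21): AB, AD, AE, AF, AG, AJ, BD, BE, BF, BG, BJ, DE, DF, DG, DJ, EF, EG, EJ, FG, FJ, GJ
  2-simplices (14): ABF, ABG, ADE, ADG, AEJ, AFJ, BDF, BDJ, BEG, BEJ, DEF, DGJ, EFG, FGJ

Hence C_0 ≅ Z^7, C_1 ≅ Z^21, C_2 ≅ Z^14.

∂_1: C_1 → C_0 maps an edge to its endpoints' difference, ∂[p,q] = q − p.
The resulting 7×21 matrix has rank 6, and its Smith normal form has invariant factors (1,1,1,1,1,1).

The boundary map ∂_2: C_2 → C_1 acts by ∂[p,q,r] = [q,r] − [p,r] + [p,q]. For instance
  ∂ADG = DG − AG + AD,
  ∂DEF = EF − DF + DE.
This gives a 21×14 integer matrix of rank 13; reducing to Smith normal form yields diagonal entries (1,1,1,1,1,1,1,1,1,1,1,1,1).

Computing H_k = (kernel of ∂_k) / (image of ∂_{k+1}):

  H_0: rank C_0 − rank ∂_1 = 7 − 6 = 1, and the invariant factors of ∂_1 are all 1, so H_0 = Z.
  H_1: rank ker ∂_1 − rank ∂_2 = (21 − 6) − 13 = 2, and the invariant factors of ∂_2 are all 1, so H_1 = Z^2.
  H_2: rank ker ∂_2 − rank ∂_3 = (14 − 13) − 0 = 1, and there is no ∂_3, so H_2 = Z.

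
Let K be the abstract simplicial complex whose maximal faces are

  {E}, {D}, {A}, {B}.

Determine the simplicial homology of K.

Take the total order A < B < D < E on the vertex set. Then K (dimension 0) consists of the simplices:

  0-simplices (4): A, B, D, E

giving chain groups C_0 ≅ Z^4.

From H_k ≅ ker(∂_k) / im(∂_{k+1}) we obtain:

  H_0: rank C_0 − rank ∂_1 = 4 − 0 = 4, and there is no ∂_1, so H_0 ≅ Z^4.

H_0 ≅ Z^4.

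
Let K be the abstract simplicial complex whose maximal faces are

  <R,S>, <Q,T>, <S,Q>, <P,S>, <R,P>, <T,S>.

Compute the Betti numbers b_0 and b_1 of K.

Order the vertices as P < Q < R < S < T. Listing each simplex with vertices in this order, K has dimension 1 with simplices:

  0-simplices (5): P, Q, R, S, T
  1-simplices (6): PR, PS, QS, QT, RS, ST

giving chain groups C_0 ≅ Z^5, C_1 ≅ Z^6.

The boundary map ∂_1: C_1 → C_0 is given by ∂[p,q] = [q] − [p]. For instance
  ∂RS = S − R.
The 5×6 boundary matrix has rank 4 and Smith normal form diag(1,1,1,1).

From H_k ≅ ker(∂_k) / im(∂_{k+1}) we obtain:

  H_0: rank C_0 − rank ∂_1 = 5 − 4 = 1, and the invariant factors of ∂_1 are all 1, so H_0 = Z.
  H_1: rank ker ∂_1 − rank ∂_2 = (6 − 4) − 0 = 2, and there is no ∂_2, so H_1 = Z^2.

Hence the Betti numbers are b_0 = 1, b_1 = 2.

b_0 = 1, b_1 = 2.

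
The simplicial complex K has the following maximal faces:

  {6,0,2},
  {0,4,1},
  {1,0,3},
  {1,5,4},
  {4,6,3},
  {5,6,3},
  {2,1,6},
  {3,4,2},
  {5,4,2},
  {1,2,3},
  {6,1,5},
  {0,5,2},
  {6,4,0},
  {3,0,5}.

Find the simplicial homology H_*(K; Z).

H_0 ≅ Z,  H_1 ≅ Z^2,  H_2 ≅ Z.

Take the total order 0 < 1 < 2 < 3 < 4 < 5 < 6 on the vertex set. Then K (dimension 2) consists of the simplices:

  0-simplices (7): [0], [1], [2], [3], [4], [5], [6]
  1-simplices (21): [0,1], [0,2], [0,3], [0,4], [0,5], [0,6], [1,2], [1,3], [1,4], [1,5], [1,6], [2,3], [2,4], [2,5], [2,6], [3,4], [3,5], [3,6], [4,5], [4,6], [5,6]
  2-simplices (14): [0,1,3], [0,1,4], [0,2,5], [0,2,6], [0,3,5], [0,4,6], [1,2,3], [1,2,6], [1,4,5], [1,5,6], [2,3,4], [2,4,5], [3,4,6], [3,5,6]

Hence C_0 ≅ Z^7, C_1 ≅ Z^21, C_2 ≅ Z^14.

∂_1: C_1 → C_0 is given by ∂[p,q] = [q] − [p]. For instance
  ∂[0,2] = [2] − [0].
As a 7×21 matrix over Z this has rank 6, with invariant factors (1,1,1,1,1,1).

The boundary map ∂_2: C_2 → C_1 maps a triangle to the signed sum of its edges. For instance
  ∂[2,4,5] = [4,5] − [2,5] + [2,4],
  ∂[0,1,3] = [1,3] − [0,3] + [0,1].
The 21×14 boundary matrix has rank 13 and Smith normal form diag(1,1,1,1,1,1,1,1,1,1,1,1,1).

Computing H_k = (kernel of ∂_k) / (image of ∂_{k+1}):

  H_0: rank C_0 − rank ∂_1 = 7 − 6 = 1, and the invariant factors of ∂_1 are all 1, so H_0 = Z.
  H_1: rank ker ∂_1 − rank ∂_2 = (21 − 6) − 13 = 2, and the invariant factors of ∂_2 are all 1, so H_1 = Z^2.
  H_2: rank ker ∂_2 − rank ∂_3 = (14 − 13) − 0 = 1, and there is no ∂_3, so H_2 = Z.

As a check, the Euler characteristic is 7 − 21 + 14 = 0, which agrees with 1 − 2 + 1 = 0.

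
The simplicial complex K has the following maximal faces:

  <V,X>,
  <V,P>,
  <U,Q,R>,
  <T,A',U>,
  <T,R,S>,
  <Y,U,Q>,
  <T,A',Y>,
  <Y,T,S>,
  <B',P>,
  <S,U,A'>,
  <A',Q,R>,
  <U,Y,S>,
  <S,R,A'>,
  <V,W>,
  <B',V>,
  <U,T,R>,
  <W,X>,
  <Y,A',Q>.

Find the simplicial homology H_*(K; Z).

K has 12 vertices, 24 edges, 12 triangles.
rank ∂_0 = 0, rank ∂_1 = 10 ⇒ b_0 = 12 − 0 − 10 = 2; all invariant factors of ∂_1 are 1 so no torsion. So H_0 ≅ Z^2.
rank ∂_1 = 10, rank ∂_2 = 12 ⇒ b_1 = 24 − 10 − 12 = 2; ∂_2 has invariant factor(s) [2] giving torsion. So H_1 ≅ Z^2 ⊕ Z/2.
rank ∂_2 = 12, rank ∂_3 = 0 ⇒ b_2 = 12 − 12 − 0 = 0. So H_2 ≅ 0.

H_0 = Z^2,  H_1 = Z^2 ⊕ Z/2,  H_2 = 0.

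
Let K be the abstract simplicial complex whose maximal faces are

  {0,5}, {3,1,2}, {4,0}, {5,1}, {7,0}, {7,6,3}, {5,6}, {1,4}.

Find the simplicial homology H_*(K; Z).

H_0 = Z,  H_1 = Z^3,  H_2 = 0.

We work with the vertex ordering 0 < 1 < 2 < 3 < 4 < 5 < 6 < 7. The simplices of K, each written with vertices in increasing order, are:

  0-simplices (8): [0], [1], [2], [3], [4], [5], [6], [7]
  1-simplices (12): [0,4], [0,5], [0,7], [1,2], [1,3], [1,4], [1,5], [2,3], [3,6], [3,7], [5,6], [6,7]
  2-simplices (2): [1,2,3], [3,6,7]

Hence C_0 ≅ Z^8, C_1 ≅ Z^12, C_2 ≅ Z^2.

∂_1: C_1 → C_0 is given by ∂[p,q] = [q] − [p]. For instance
  ∂[0,7] = [7] − [0].
The 8×12 boundary matrix has rank 7 and Smith normal form diag(1,1,1,1,1,1,1).

∂_2: C_2 → C_1 acts by ∂[p,q,r] = [q,r] − [p,r] + [p,q]. For instance
  ∂[1,2,3] = [2,3] − [1,3] + [1,2],
  ∂[3,6,7] = [6,7] − [3,7] + [3,6].
The resulting 12×2 matrix has rank 2, and its Smith normal form has invariant factors (1,1).

Now H_k = ker ∂_k / im ∂_{k+1}, so:

  H_0: rank C_0 − rank ∂_1 = 8 − 7 = 1, and the invariant factors of ∂_1 are all 1, so H_0 = Z.
  H_1: rank ker ∂_1 − rank ∂_2 = (12 − 7) − 2 = 3, and the invariant factors of ∂_2 are all 1, so H_1 = Z^3.
  H_2: rank ker ∂_2 − rank ∂_3 = (2 − 2) − 0 = 0, and there is no ∂_3, so H_2 = 0.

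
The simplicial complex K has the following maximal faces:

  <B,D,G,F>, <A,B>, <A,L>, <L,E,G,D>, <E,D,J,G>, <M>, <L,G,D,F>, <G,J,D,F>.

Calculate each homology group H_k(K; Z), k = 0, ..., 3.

H_0 ≅ Z^2,  H_1 ≅ Z,  H_2 = 0,  H_3 = 0.

K has 9 vertices, 18 edges, 15 triangles, 5 3-simplices.
rank ∂_0 = 0, rank ∂_1 = 7 ⇒ b_0 = 9 − 0 − 7 = 2; all invariant factors of ∂_1 are 1 so no torsion. So H_0 ≅ Z^2.
rank ∂_1 = 7, rank ∂_2 = 10 ⇒ b_1 = 18 − 7 − 10 = 1; all invariant factors of ∂_2 are 1 so no torsion. So H_1 ≅ Z.
rank ∂_2 = 10, rank ∂_3 = 5 ⇒ b_2 = 15 − 10 − 5 = 0; all invariant factors of ∂_3 are 1 so no torsion. So H_2 ≅ 0.
rank ∂_3 = 5, rank ∂_4 = 0 ⇒ b_3 = 5 − 5 − 0 = 0. So H_3 ≅ 0.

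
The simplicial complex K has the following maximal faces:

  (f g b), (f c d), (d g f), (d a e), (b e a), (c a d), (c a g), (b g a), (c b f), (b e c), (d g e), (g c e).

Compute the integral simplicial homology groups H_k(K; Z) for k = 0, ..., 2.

H_0 = Z,  H_1 = Z/2,  H_2 = 0.

We work with the vertex ordering a < b < c < d < e < f < g. The simplices of K, each written with vertices in increasing order, are:

  0-simplices (7): a, b, c, d, e, f, g
  1-simplices (18): ab, ac, ad, ae, ag, bc, be, bf, bg, cd, ce, cf, cg, de, df, dg, eg, fg
  2-simplices (12): abe, abg, acd, acg, ade, bce, bcf, bfg, cdf, ceg, deg, dfg

so the chain groups are C_0 ≅ Z^7, C_1 ≅ Z^18, C_2 ≅ Z^12.

The boundary map ∂_1: C_1 → C_0 is given by ∂[p,q] = [q] − [p].
This gives a 7×18 integer matrix of rank 6; reducing to Smith normal form yields diagonal entries (1,1,1,1,1,1).

∂_2: C_2 → C_1 maps a triangle to the signed sum of its edges. For instance
  ∂acd = cd − ad + ac,
  ∂abe = be − ae + ab.
This gives a 18×12 integer matrix of rank 12; reducing to Smith normal form yields diagonal entries (1,1,1,1,1,1,1,1,1,1,1,2).

Computing H_k = (kernel of ∂_k) / (image of ∂_{k+1}):

  H_0: rank C_0 − rank ∂_1 = 7 − 6 = 1, and the invariant factors of ∂_1 are all 1, so H_0 ≅ Z.
  H_1: rank ker ∂_1 − rank ∂_2 = (18 − 6) − 12 = 0, and ∂_2 has invariant factor 2 > 1, so H_1 ≅ Z/2.
  H_2: rank ker ∂_2 − rank ∂_3 = (12 − 12) − 0 = 0, and there is no ∂_3, so H_2 ≅ 0.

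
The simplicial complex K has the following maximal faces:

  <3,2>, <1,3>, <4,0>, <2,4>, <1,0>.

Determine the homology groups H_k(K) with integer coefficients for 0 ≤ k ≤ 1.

H_0 = Z,  H_1 = Z.

Take the total order 0 < 1 < 2 < 3 < 4 on the vertex set. Then K (dimension 1) consists of the simplices:

  0-simplices (5): [0], [1], [2], [3], [4]
  1-simplices (5): [0,1], [0,4], [1,3], [2,3], [2,4]

giving chain groups C_0 ≅ Z^5, C_1 ≅ Z^5.

∂_1: C_1 → C_0 sends each edge [p,q] (with p < q) to q − p.
This gives a 5×5 integer matrix of rank 4; reducing to Smith normal form yields diagonal entries (1,1,1,1).

Computing H_k = (kernel of ∂_k) / (image of ∂_{k+1}):

  H_0: rank C_0 − rank ∂_1 = 5 − 4 = 1, and the invariant factors of ∂_1 are all 1, so H_0 = Z.
  H_1: rank ker ∂_1 − rank ∂_2 = (5 − 4) − 0 = 1, and there is no ∂_2, so H_1 = Z.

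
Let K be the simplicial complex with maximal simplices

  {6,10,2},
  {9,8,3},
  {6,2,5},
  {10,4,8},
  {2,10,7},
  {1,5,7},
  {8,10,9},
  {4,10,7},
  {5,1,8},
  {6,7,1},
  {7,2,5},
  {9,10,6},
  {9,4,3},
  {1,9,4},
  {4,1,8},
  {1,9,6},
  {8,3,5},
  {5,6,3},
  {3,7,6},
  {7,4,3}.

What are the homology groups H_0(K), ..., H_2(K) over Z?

H_0 = Z,  H_1 = Z ⊕ Z/2,  H_2 = 0.

Fix the vertex order 1 < 2 < 3 < 4 < 5 < 6 < 7 < 8 < 9 < 10 and write every simplex with vertices in increasing order. Then dim K = 2 and the simplices of K are:

  0-simplices (10): [1], [2], [3], [4], [5], [6], [7], [8], [9], [10]
  1-simplices (30): (30 of them)
  2-simplices (20): (20 of them)

Hence C_0 ≅ Z^10, C_1 ≅ Z^30, C_2 ≅ Z^20.

Boundary ∂_1: C_1 → C_0 is given by ∂[p,q] = [q] − [p].
The 10×30 boundary matrix has rank 9 and Smith normal form diag(1,1,1,1,1,1,1,1,1).

∂_2: C_2 → C_1 maps a triangle to the signed sum of its edges. For instance
  ∂[1,4,8] = [4,8] − [1,8] + [1,4],
  ∂[1,5,8] = [5,8] − [1,8] + [1,5].
As a 30×20 matrix over Z this has rank 20, with invariant factors (1,1,1,1,1,1,1,1,1,1,1,1,1,1,1,1,1,1,1,2).

Reading off H_k = ker ∂_k / im ∂_{k+1}:

  H_0: rank C_0 − rank ∂_1 = 10 − 9 = 1, and the invariant factors of ∂_1 are all 1, so H_0 = Z.
  H_1: rank ker ∂_1 − rank ∂_2 = (30 − 9) − 20 = 1, and ∂_2 has invariant factor 2 > 1, so H_1 = Z ⊕ Z/2.
  H_2: rank ker ∂_2 − rank ∂_3 = (20 − 20) − 0 = 0, and there is no ∂_3, so H_2 = 0.

As a check, the Euler characteristic is 10 − 30 + 20 = 0, which agrees with 1 − 1 + 0 = 0.
(K is a triangulation of the Klein bottle.)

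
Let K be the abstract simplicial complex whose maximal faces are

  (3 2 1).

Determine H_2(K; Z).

We work with the vertex ordering 1 < 2 < 3. The simplices of K, each written with vertices in increasing order, are:

  0-simplices (3): [1], [2], [3]
  1-simplices (3): [1,2], [1,3], [2,3]
  2-simplices (1): [1,2,3]

giving chain groups C_0 ≅ Z^3, C_1 ≅ Z^3, C_2 ≅ Z^1.

Boundary ∂_1: C_1 → C_0 maps an edge to its endpoints' difference, ∂[p,q] = q − p. For instance
  ∂[2,3] = [3] − [2].
This gives a 3×3 integer matrix of rank 2; reducing to Smith normal form yields diagonal entries (1,1).

The boundary map ∂_2: C_2 → C_1 sends each 2-simplex [p,q,r] to [q,r] − [p,r] + [p,q]. For instance
  ∂[1,2,3] = [2,3] − [1,3] + [1,2].
As a 3×1 matrix over Z this has rank 1, with invariant factors (1).

From H_k ≅ ker(∂_k) / im(∂_{k+1}) we obtain:

  H_2: rank ker ∂_2 − rank ∂_3 = (1 − 1) − 0 = 0, and there is no ∂_3, so H_2 = 0.

(K is a triangulation of the 2-simplex.)

H_2 = 0.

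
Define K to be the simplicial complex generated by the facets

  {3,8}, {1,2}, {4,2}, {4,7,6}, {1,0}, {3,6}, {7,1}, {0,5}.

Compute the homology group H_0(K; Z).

H_0 ≅ Z.

Fix the vertex order 0 < 1 < 2 < 3 < 4 < 5 < 6 < 7 < 8 and write every simplex with vertices in increasing order. Then dim K = 2 and the simplices of K are:

  0-simplices (9): [0], [1], [2], [3], [4], [5], [6], [7], [8]
  1-simplices (10): [0,1], [0,5], [1,2], [1,7], [2,4], [3,6], [3,8], [4,6], [4,7], [6,7]
  2-simplices (1): [4,6,7]

giving chain groups C_0 ≅ Z^9, C_1 ≅ Z^10, C_2 ≅ Z^1.

The boundary map ∂_1: C_1 → C_0 sends each edge [p,q] (with p < q) to q − p.
This gives a 9×10 integer matrix of rank 8; reducing to Smith normal form yields diagonal entries (1,1,1,1,1,1,1,1).

The boundary map ∂_2: C_2 → C_1 maps a triangle to the signed sum of its edges. For instance
  ∂[4,6,7] = [6,7] − [4,7] + [4,6].
This gives a 10×1 integer matrix of rank 1; reducing to Smith normal form yields diagonal entries (1).

Reading off H_k = ker ∂_k / im ∂_{k+1}:

  H_0: rank C_0 − rank ∂_1 = 9 − 8 = 1, and the invariant factors of ∂_1 are all 1, so H_0 = Z.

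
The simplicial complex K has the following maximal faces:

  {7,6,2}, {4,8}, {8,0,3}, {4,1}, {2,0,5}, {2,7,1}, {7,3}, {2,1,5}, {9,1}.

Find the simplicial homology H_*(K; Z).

H_0 = Z,  H_1 = Z^2,  H_2 = 0.

Take the total order 0 < 1 < 2 < 3 < 4 < 5 < 6 < 7 < 8 < 9 on the vertex set. Then K (dimension 2) consists of the simplices:

  0-simplices (10): [0], [1], [2], [3], [4], [5], [6], [7], [8], [9]
  1-simplices (16): [0,2], [0,3], [0,5], [0,8], [1,2], [1,4], [1,5], [1,7], [1,9], [2,5], [2,6], [2,7], [3,7], [3,8], [4,8], [6,7]
  2-simplices (5): [0,2,5], [0,3,8], [1,2,5], [1,2,7], [2,6,7]

giving chain groups C_0 ≅ Z^10, C_1 ≅ Z^16, C_2 ≅ Z^5.

The boundary map ∂_1: C_1 → C_0 maps an edge to its endpoints' difference, ∂[p,q] = q − p.
The 10×16 boundary matrix has rank 9 and Smith normal form diag(1,1,1,1,1,1,1,1,1).

The boundary map ∂_2: C_2 → C_1 sends each 2-simplex [p,q,r] to [q,r] − [p,r] + [p,q]. For instance
  ∂[0,2,5] = [2,5] − [0,5] + [0,2],
  ∂[1,2,7] = [2,7] − [1,7] + [1,2].
The 16×5 boundary matrix has rank 5 and Smith normal form diag(1,1,1,1,1).

Now H_k = ker ∂_k / im ∂_{k+1}, so:

  H_0: rank C_0 − rank ∂_1 = 10 − 9 = 1, and the invariant factors of ∂_1 are all 1, so H_0 ≅ Z.
  H_1: rank ker ∂_1 − rank ∂_2 = (16 − 9) − 5 = 2, and the invariant factors of ∂_2 are all 1, so H_1 ≅ Z^2.
  H_2: rank ker ∂_2 − rank ∂_3 = (5 − 5) − 0 = 0, and there is no ∂_3, so H_2 ≅ 0.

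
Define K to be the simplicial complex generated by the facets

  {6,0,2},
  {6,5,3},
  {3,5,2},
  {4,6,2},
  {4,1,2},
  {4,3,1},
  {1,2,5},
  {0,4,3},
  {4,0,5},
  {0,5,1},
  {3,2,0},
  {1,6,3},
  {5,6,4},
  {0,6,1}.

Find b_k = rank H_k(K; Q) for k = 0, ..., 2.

Order the vertices as 0 < 1 < 2 < 3 < 4 < 5 < 6. Listing each simplex with vertices in this order, K has dimension 2 with simplices:

  0-simplices (7): [0], [1], [2], [3], [4], [5], [6]
  1-simplices (21): [0,1], [0,2], [0,3], [0,4], [0,5], [0,6], [1,2], [1,3], [1,4], [1,5], [1,6], [2,3], [2,4], [2,5], [2,6], [3,4], [3,5], [3,6], [4,5], [4,6], [5,6]
  2-simplices (14): [0,1,5], [0,1,6], [0,2,3], [0,2,6], [0,3,4], [0,4,5], [1,2,4], [1,2,5], [1,3,4], [1,3,6], [2,3,5], [2,4,6], [3,5,6], [4,5,6]

so the chain groups are C_0 ≅ Z^7, C_1 ≅ Z^21, C_2 ≅ Z^14.

The boundary map ∂_1: C_1 → C_0 is given by ∂[p,q] = [q] − [p].
The 7×21 boundary matrix has rank 6 and Smith normal form diag(1,1,1,1,1,1).

∂_2: C_2 → C_1 acts by ∂[p,q,r] = [q,r] − [p,r] + [p,q]. For instance
  ∂[0,2,3] = [2,3] − [0,3] + [0,2],
  ∂[0,3,4] = [3,4] − [0,4] + [0,3].
As a 21×14 matrix over Z this has rank 13, with invariant factors (1,1,1,1,1,1,1,1,1,1,1,1,1).

Reading off H_k = ker ∂_k / im ∂_{k+1}:

  H_0: rank C_0 − rank ∂_1 = 7 − 6 = 1, and the invariant factors of ∂_1 are all 1, so H_0 = Z.
  H_1: rank ker ∂_1 − rank ∂_2 = (21 − 6) − 13 = 2, and the invariant factors of ∂_2 are all 1, so H_1 = Z^2.
  H_2: rank ker ∂_2 − rank ∂_3 = (14 − 13) − 0 = 1, and there is no ∂_3, so H_2 = Z.

(K is a triangulation of the torus T^2.)

Hence the Betti numbers are b_0 = 1, b_1 = 2, b_2 = 1.

b_0 = 1, b_1 = 2, b_2 = 1.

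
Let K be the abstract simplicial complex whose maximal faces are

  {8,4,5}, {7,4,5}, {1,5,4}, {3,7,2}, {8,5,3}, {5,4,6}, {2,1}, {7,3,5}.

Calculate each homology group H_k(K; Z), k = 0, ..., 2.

H_0 = Z,  H_1 = Z,  H_2 = 0.

K has 8 vertices, 15 edges, 7 triangles.
rank ∂_0 = 0, rank ∂_1 = 7 ⇒ b_0 = 8 − 0 − 7 = 1; all invariant factors of ∂_1 are 1 so no torsion. So H_0 ≅ Z.
rank ∂_1 = 7, rank ∂_2 = 7 ⇒ b_1 = 15 − 7 − 7 = 1; all invariant factors of ∂_2 are 1 so no torsion. So H_1 ≅ Z.
rank ∂_2 = 7, rank ∂_3 = 0 ⇒ b_2 = 7 − 7 − 0 = 0. So H_2 ≅ 0.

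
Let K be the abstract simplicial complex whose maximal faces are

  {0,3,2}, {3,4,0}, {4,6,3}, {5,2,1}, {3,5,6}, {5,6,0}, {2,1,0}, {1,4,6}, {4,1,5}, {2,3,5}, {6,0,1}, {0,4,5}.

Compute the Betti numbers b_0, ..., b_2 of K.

b_0 = 1, b_1 = 0, b_2 = 0.

We work with the vertex ordering 0 < 1 < 2 < 3 < 4 < 5 < 6. The simplices of K, each written with vertices in increasing order, are:

  0-simplices (7): [0], [1], [2], [3], [4], [5], [6]
  1-simplices (18): [0,1], [0,2], [0,3], [0,4], [0,5], [0,6], [1,2], [1,4], [1,5], [1,6], [2,3], [2,5], [3,4], [3,5], [3,6], [4,5], [4,6], [5,6]
  2-simplices (12): [0,1,2], [0,1,6], [0,2,3], [0,3,4], [0,4,5], [0,5,6], [1,2,5], [1,4,5], [1,4,6], [2,3,5], [3,4,6], [3,5,6]

giving chain groups C_0 ≅ Z^7, C_1 ≅ Z^18, C_2 ≅ Z^12.

Boundary ∂_1: C_1 → C_0 maps an edge to its endpoints' difference, ∂[p,q] = q − p. For instance
  ∂[4,6] = [6] − [4].
The 7×18 boundary matrix has rank 6 and Smith normal form diag(1,1,1,1,1,1).

Boundary ∂_2: C_2 → C_1 maps a triangle to the signed sum of its edges. For instance
  ∂[3,5,6] = [5,6] − [3,6] + [3,5],
  ∂[0,1,6] = [1,6] − [0,6] + [0,1].
As a 18×12 matrix over Z this has rank 12, with invariant factors (1,1,1,1,1,1,1,1,1,1,1,2).

Now H_k = ker ∂_k / im ∂_{k+1}, so:

  H_0: rank C_0 − rank ∂_1 = 7 − 6 = 1, and the invariant factors of ∂_1 are all 1, so H_0 = Z.
  H_1: rank ker ∂_1 − rank ∂_2 = (18 − 6) − 12 = 0, and ∂_2 has invariant factor 2 > 1, so H_1 = Z/2Z.
  H_2: rank ker ∂_2 − rank ∂_3 = (12 − 12) − 0 = 0, and there is no ∂_3, so H_2 = 0.

Hence the Betti numbers are b_0 = 1, b_1 = 0, b_2 = 0.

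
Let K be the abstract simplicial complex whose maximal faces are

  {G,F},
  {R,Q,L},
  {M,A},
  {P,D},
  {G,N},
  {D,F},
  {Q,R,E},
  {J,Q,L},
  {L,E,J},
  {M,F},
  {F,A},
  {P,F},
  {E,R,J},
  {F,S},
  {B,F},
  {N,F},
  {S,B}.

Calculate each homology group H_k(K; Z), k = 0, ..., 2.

We work with the vertex ordering A < B < D < E < F < G < J < L < M < N < P < Q < R < S. The simplices of K, each written with vertices in increasing order, are:

  0-simplices (14): A, B, D, E, F, G, J, L, M, N, P, Q, R, S
  1-simplices (22): AF, AM, BF, BS, DF, DP, EJ, EL, EQ, ER, FG, FM, FN, FP, FS, GN, JL, JQ, JR, LQ, LR, QR
  2-simplices (5): EJL, EJR, EQR, JLQ, LQR

giving chain groups C_0 ≅ Z^14, C_1 ≅ Z^22, C_2 ≅ Z^5.

∂_1: C_1 → C_0 maps an edge to its endpoints' difference, ∂[p,q] = q − p. For instance
  ∂EL = L − E.
As a 14×22 matrix over Z this has rank 12, with invariant factors (1,1,1,1,1,1,1,1,1,1,1,1).

Boundary ∂_2: C_2 → C_1 sends each 2-simplex [p,q,r] to [q,r] − [p,r] + [p,q]. For instance
  ∂EJR = JR − ER + EJ,
  ∂EQR = QR − ER + EQ.
This gives a 22×5 integer matrix of rank 5; reducing to Smith normal form yields diagonal entries (1,1,1,1,1).

From H_k ≅ ker(∂_k) / im(∂_{k+1}) we obtain:

  H_0: rank C_0 − rank ∂_1 = 14 − 12 = 2, and the invariant factors of ∂_1 are all 1, so H_0 = Z^2.
  H_1: rank ker ∂_1 − rank ∂_2 = (22 − 12) − 5 = 5, and the invariant factors of ∂_2 are all 1, so H_1 = Z^5.
  H_2: rank ker ∂_2 − rank ∂_3 = (5 − 5) − 0 = 0, and there is no ∂_3, so H_2 = 0.

As a check, the Euler characteristic is 14 − 22 + 5 = -3, which agrees with 2 − 5 + 0 = -3.
(K is a triangulation of the disjoint union of a wedge of 4 circles and the Möbius band.)

H_0 = Z^2,  H_1 = Z^5,  H_2 = 0.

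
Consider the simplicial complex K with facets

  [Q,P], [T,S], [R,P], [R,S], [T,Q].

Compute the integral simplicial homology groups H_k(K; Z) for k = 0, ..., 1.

Order the vertices as P < Q < R < S < T. Listing each simplex with vertices in this order, K has dimension 1 with simplices:

  0-simplices (5): P, Q, R, S, T
  1-simplices (5): PQ, PR, QT, RS, ST

so the chain groups are C_0 ≅ Z^5, C_1 ≅ Z^5.

Boundary ∂_1: C_1 → C_0 sends each edge [p,q] (with p < q) to q − p. For instance
  ∂ST = T − S.
This gives a 5×5 integer matrix of rank 4; reducing to Smith normal form yields diagonal entries (1,1,1,1).

Computing H_k = (kernel of ∂_k) / (image of ∂_{k+1}):

  H_0: rank C_0 − rank ∂_1 = 5 − 4 = 1, and the invariant factors of ∂_1 are all 1, so H_0 = Z.
  H_1: rank ker ∂_1 − rank ∂_2 = (5 − 4) − 0 = 1, and there is no ∂_2, so H_1 = Z.

(K is a triangulation of the circle S^1.)

H_0 ≅ Z,  H_1 ≅ Z.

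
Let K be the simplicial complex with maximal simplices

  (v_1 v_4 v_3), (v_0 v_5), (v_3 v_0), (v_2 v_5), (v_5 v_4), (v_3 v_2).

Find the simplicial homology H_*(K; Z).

We work with the vertex ordering v_0 < v_1 < v_2 < v_3 < v_4 < v_5. The simplices of K, each written with vertices in increasing order, are:

  0-simplices (6): [v_0], [v_1], [v_2], [v_3], [v_4], [v_5]
  1-simplices (8): [v_0,v_3], [v_0,v_5], [v_1,v_3], [v_1,v_4], [v_2,v_3], [v_2,v_5], [v_3,v_4], [v_4,v_5]
  2-simplices (1): [v_1,v_3,v_4]

so the chain groups are C_0 ≅ Z^6, C_1 ≅ Z^8, C_2 ≅ Z^1.

∂_1: C_1 → C_0 sends each edge [p,q] (with p < q) to q − p.
As a 6×8 matrix over Z this has rank 5, with invariant factors (1,1,1,1,1).

∂_2: C_2 → C_1 sends each 2-simplex [p,q,r] to [q,r] − [p,r] + [p,q]. For instance
  ∂[v_1,v_3,v_4] = [v_3,v_4] − [v_1,v_4] + [v_1,v_3].
As a 8×1 matrix over Z this has rank 1, with invariant factors (1).

From H_k ≅ ker(∂_k) / im(∂_{k+1}) we obtain:

  H_0: rank C_0 − rank ∂_1 = 6 − 5 = 1, and the invariant factors of ∂_1 are all 1, so H_0 ≅ Z.
  H_1: rank ker ∂_1 − rank ∂_2 = (8 − 5) − 1 = 2, and the invariant factors of ∂_2 are all 1, so H_1 ≅ Z^2.
  H_2: rank ker ∂_2 − rank ∂_3 = (1 − 1) − 0 = 0, and there is no ∂_3, so H_2 ≅ 0.

H_0 = Z,  H_1 = Z^2,  H_2 = 0.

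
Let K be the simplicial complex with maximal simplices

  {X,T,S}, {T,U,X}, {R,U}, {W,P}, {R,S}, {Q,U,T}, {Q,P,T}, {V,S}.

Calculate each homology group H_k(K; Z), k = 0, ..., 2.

H_0 = Z,  H_1 = Z,  H_2 = 0.

K has 9 vertices, 13 edges, 4 triangles.
rank ∂_0 = 0, rank ∂_1 = 8 ⇒ b_0 = 9 − 0 − 8 = 1; all invariant factors of ∂_1 are 1 so no torsion. So H_0 ≅ Z.
rank ∂_1 = 8, rank ∂_2 = 4 ⇒ b_1 = 13 − 8 − 4 = 1; all invariant factors of ∂_2 are 1 so no torsion. So H_1 ≅ Z.
rank ∂_2 = 4, rank ∂_3 = 0 ⇒ b_2 = 4 − 4 − 0 = 0. So H_2 ≅ 0.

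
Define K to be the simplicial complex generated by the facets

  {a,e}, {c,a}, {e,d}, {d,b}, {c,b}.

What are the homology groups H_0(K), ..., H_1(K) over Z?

H_0 = Z,  H_1 = Z.

Take the total order a < b < c < d < e on the vertex set. Then K (dimension 1) consists of the simplices:

  0-simplices (5): a, b, c, d, e
  1-simplices (5): ac, ae, bc, bd, de

so the chain groups are C_0 ≅ Z^5, C_1 ≅ Z^5.

The boundary map ∂_1: C_1 → C_0 maps an edge to its endpoints' difference, ∂[p,q] = q − p.
This gives a 5×5 integer matrix of rank 4; reducing to Smith normal form yields diagonal entries (1,1,1,1).

Computing H_k = (kernel of ∂_k) / (image of ∂_{k+1}):

  H_0: rank C_0 − rank ∂_1 = 5 − 4 = 1, and the invariant factors of ∂_1 are all 1, so H_0 ≅ Z.
  H_1: rank ker ∂_1 − rank ∂_2 = (5 − 4) − 0 = 1, and there is no ∂_2, so H_1 ≅ Z.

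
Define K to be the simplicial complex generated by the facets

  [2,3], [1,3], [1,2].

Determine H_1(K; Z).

H_1 ≅ Z.

Take the total order 1 < 2 < 3 on the vertex set. Then K (dimension 1) consists of the simplices:

  0-simplices (3): [1], [2], [3]
  1-simplices (3): [1,2], [1,3], [2,3]

so the chain groups are C_0 ≅ Z^3, C_1 ≅ Z^3.

Boundary ∂_1: C_1 → C_0 maps an edge to its endpoints' difference, ∂[p,q] = q − p.
The 3×3 boundary matrix has rank 2 and Smith normal form diag(1,1).

Computing H_k = (kernel of ∂_k) / (image of ∂_{k+1}):

  H_1: rank ker ∂_1 − rank ∂_2 = (3 − 2) − 0 = 1, and there is no ∂_2, so H_1 = Z.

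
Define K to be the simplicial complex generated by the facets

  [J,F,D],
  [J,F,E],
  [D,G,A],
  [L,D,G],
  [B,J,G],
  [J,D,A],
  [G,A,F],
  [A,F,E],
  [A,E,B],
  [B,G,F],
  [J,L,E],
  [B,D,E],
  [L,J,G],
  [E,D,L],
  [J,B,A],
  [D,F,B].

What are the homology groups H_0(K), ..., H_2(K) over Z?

H_0 = Z,  H_1 = Z^2,  H_2 = Z.

Order the vertices as A < B < D < E < F < G < J < L. Listing each simplex with vertices in this order, K has dimension 2 with simplices:

  0-simplices (8): A, B, D, E, F, G, J, L
  1-simplices (24): AB, AD, AE, AF, AG, AJ, BD, BE, BF, BG, BJ, DE, DF, DG, DJ, DL, EF, EJ, EL, FG, FJ, GJ, GL, JL
  2-simplices (16): ABE, ABJ, ADG, ADJ, AEF, AFG, BDE, BDF, BFG, BGJ, DEL, DFJ, DGL, EFJ, EJL, GJL

Hence C_0 ≅ Z^8, C_1 ≅ Z^24, C_2 ≅ Z^16.

∂_1: C_1 → C_0 is given by ∂[p,q] = [q] − [p].
The resulting 8×24 matrix has rank 7, and its Smith normal form has invariant factors (1,1,1,1,1,1,1).

Boundary ∂_2: C_2 → C_1 sends each 2-simplex [p,q,r] to [q,r] − [p,r] + [p,q]. For instance
  ∂EJL = JL − EL + EJ,
  ∂AFG = FG − AG + AF.
This gives a 24×16 integer matrix of rank 15; reducing to Smith normal form yields diagonal entries (1,1,1,1,1,1,1,1,1,1,1,1,1,1,1).

Computing H_k = (kernel of ∂_k) / (image of ∂_{k+1}):

  H_0: rank C_0 − rank ∂_1 = 8 − 7 = 1, and the invariant factors of ∂_1 are all 1, so H_0 ≅ Z.
  H_1: rank ker ∂_1 − rank ∂_2 = (24 − 7) − 15 = 2, and the invariant factors of ∂_2 are all 1, so H_1 ≅ Z^2.
  H_2: rank ker ∂_2 − rank ∂_3 = (16 − 15) − 0 = 1, and there is no ∂_3, so H_2 ≅ Z.

As a check, the Euler characteristic is 8 − 24 + 16 = 0, which agrees with 1 − 2 + 1 = 0.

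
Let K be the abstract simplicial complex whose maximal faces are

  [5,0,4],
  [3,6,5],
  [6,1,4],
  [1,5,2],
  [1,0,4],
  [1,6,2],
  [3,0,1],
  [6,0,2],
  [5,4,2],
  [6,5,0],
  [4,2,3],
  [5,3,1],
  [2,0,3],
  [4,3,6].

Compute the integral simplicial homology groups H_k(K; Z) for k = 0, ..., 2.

Order the vertices as 0 < 1 < 2 < 3 < 4 < 5 < 6. Listing each simplex with vertices in this order, K has dimension 2 with simplices:

  0-simplices (7): [0], [1], [2], [3], [4], [5], [6]
  1-simplices (21): [0,1], [0,2], [0,3], [0,4], [0,5], [0,6], [1,2], [1,3], [1,4], [1,5], [1,6], [2,3], [2,4], [2,5], [2,6], [3,4], [3,5], [3,6], [4,5], [4,6], [5,6]
  2-simplices (14): [0,1,3], [0,1,4], [0,2,3], [0,2,6], [0,4,5], [0,5,6], [1,2,5], [1,2,6], [1,3,5], [1,4,6], [2,3,4], [2,4,5], [3,4,6], [3,5,6]

giving chain groups C_0 ≅ Z^7, C_1 ≅ Z^21, C_2 ≅ Z^14.

The boundary map ∂_1: C_1 → C_0 sends each edge [p,q] (with p < q) to q − p. For instance
  ∂[2,6] = [6] − [2].
The 7×21 boundary matrix has rank 6 and Smith normal form diag(1,1,1,1,1,1).

The boundary map ∂_2: C_2 → C_1 sends each 2-simplex [p,q,r] to [q,r] − [p,r] + [p,q]. For instance
  ∂[1,4,6] = [4,6] − [1,6] + [1,4],
  ∂[1,2,6] = [2,6] − [1,6] + [1,2].
The 21×14 boundary matrix has rank 13 and Smith normal form diag(1,1,1,1,1,1,1,1,1,1,1,1,1).

Computing H_k = (kernel of ∂_k) / (image of ∂_{k+1}):

  H_0: rank C_0 − rank ∂_1 = 7 − 6 = 1, and the invariant factors of ∂_1 are all 1, so H_0 = Z.
  H_1: rank ker ∂_1 − rank ∂_2 = (21 − 6) − 13 = 2, and the invariant factors of ∂_2 are all 1, so H_1 = Z^2.
  H_2: rank ker ∂_2 − rank ∂_3 = (14 − 13) − 0 = 1, and there is no ∂_3, so H_2 = Z.

As a check, the Euler characteristic is 7 − 21 + 14 = 0, which agrees with 1 − 2 + 1 = 0.

H_0 ≅ Z,  H_1 ≅ Z^2,  H_2 ≅ Z.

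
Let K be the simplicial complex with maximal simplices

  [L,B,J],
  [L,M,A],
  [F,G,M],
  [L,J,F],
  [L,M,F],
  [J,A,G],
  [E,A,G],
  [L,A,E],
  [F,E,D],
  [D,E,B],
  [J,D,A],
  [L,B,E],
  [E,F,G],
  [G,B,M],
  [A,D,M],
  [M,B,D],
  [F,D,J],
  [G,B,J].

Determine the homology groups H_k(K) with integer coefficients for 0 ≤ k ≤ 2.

H_0 = Z,  H_1 = Z^2,  H_2 = Z.

We work with the vertex ordering A < B < D < E < F < G < J < L < M. The simplices of K, each written with vertices in increasing order, are:

  0-simplices (9): A, B, D, E, F, G, J, L, M
  1-simplices (27): AD, AE, AG, AJ, AL, AM, BD, BE, BG, BJ, BL, BM, DE, DF, DJ, DM, EF, EG, EL, FG, FJ, FL, FM, GJ, GM, JL, LM
  2-simplices (18): ADJ, ADM, AEG, AEL, AGJ, ALM, BDE, BDM, BEL, BGJ, BGM, BJL, DEF, DFJ, EFG, FGM, FJL, FLM

giving chain groups C_0 ≅ Z^9, C_1 ≅ Z^27, C_2 ≅ Z^18.

Boundary ∂_1: C_1 → C_0 maps an edge to its endpoints' difference, ∂[p,q] = q − p. For instance
  ∂FJ = J − F.
This gives a 9×27 integer matrix of rank 8; reducing to Smith normal form yields diagonal entries (1,1,1,1,1,1,1,1).

Boundary ∂_2: C_2 → C_1 sends each 2-simplex [p,q,r] to [q,r] − [p,r] + [p,q]. For instance
  ∂BDM = DM − BM + BD,
  ∂ADM = DM − AM + AD.
The resulting 27×18 matrix has rank 17, and its Smith normal form has invariant factors (1,1,1,1,1,1,1,1,1,1,1,1,1,1,1,1,1).

Now H_k = ker ∂_k / im ∂_{k+1}, so:

  H_0: rank C_0 − rank ∂_1 = 9 − 8 = 1, and the invariant factors of ∂_1 are all 1, so H_0 = Z.
  H_1: rank ker ∂_1 − rank ∂_2 = (27 − 8) − 17 = 2, and the invariant factors of ∂_2 are all 1, so H_1 = Z^2.
  H_2: rank ker ∂_2 − rank ∂_3 = (18 − 17) − 0 = 1, and there is no ∂_3, so H_2 = Z.

As a check, the Euler characteristic is 9 − 27 + 18 = 0, which agrees with 1 − 2 + 1 = 0.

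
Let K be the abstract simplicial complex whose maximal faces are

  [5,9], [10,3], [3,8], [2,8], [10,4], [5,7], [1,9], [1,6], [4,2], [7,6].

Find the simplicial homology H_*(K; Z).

We work with the vertex ordering 1 < 2 < 3 < 4 < 5 < 6 < 7 < 8 < 9 < 10. The simplices of K, each written with vertices in increasing order, are:

  0-simplices (10): [1], [2], [3], [4], [5], [6], [7], [8], [9], [10]
  1-simplices (10): [1,6], [1,9], [2,4], [2,8], [3,8], [3,10], [4,10], [5,7], [5,9], [6,7]

giving chain groups C_0 ≅ Z^10, C_1 ≅ Z^10.

The boundary map ∂_1: C_1 → C_0 sends each edge [p,q] (with p < q) to q − p. For instance
  ∂[5,7] = [7] − [5].
As a 10×10 matrix over Z this has rank 8, with invariant factors (1,1,1,1,1,1,1,1).

Computing H_k = (kernel of ∂_k) / (image of ∂_{k+1}):

  H_0: rank C_0 − rank ∂_1 = 10 − 8 = 2, and the invariant factors of ∂_1 are all 1, so H_0 ≅ Z^2.
  H_1: rank ker ∂_1 − rank ∂_2 = (10 − 8) − 0 = 2, and there is no ∂_2, so H_1 ≅ Z^2.

As a check, the Euler characteristic is 10 − 10 = 0, which agrees with 2 − 2 = 0.

H_0 ≅ Z^2,  H_1 ≅ Z^2.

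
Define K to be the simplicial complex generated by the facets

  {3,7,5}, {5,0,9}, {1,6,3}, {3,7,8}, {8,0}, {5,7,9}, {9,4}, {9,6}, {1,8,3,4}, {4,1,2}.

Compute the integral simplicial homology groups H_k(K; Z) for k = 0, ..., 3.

K has 10 vertices, 21 edges, 10 triangles, 1 3-simplex.
rank ∂_0 = 0, rank ∂_1 = 9 ⇒ b_0 = 10 − 0 − 9 = 1; all invariant factors of ∂_1 are 1 so no torsion. So H_0 = Z.
rank ∂_1 = 9, rank ∂_2 = 9 ⇒ b_1 = 21 − 9 − 9 = 3; all invariant factors of ∂_2 are 1 so no torsion. So H_1 = Z^3.
rank ∂_2 = 9, rank ∂_3 = 1 ⇒ b_2 = 10 − 9 − 1 = 0; all invariant factors of ∂_3 are 1 so no torsion. So H_2 = 0.
rank ∂_3 = 1, rank ∂_4 = 0 ⇒ b_3 = 1 − 1 − 0 = 0. So H_3 = 0.

H_0 = Z,  H_1 = Z^3,  H_2 = 0,  H_3 = 0.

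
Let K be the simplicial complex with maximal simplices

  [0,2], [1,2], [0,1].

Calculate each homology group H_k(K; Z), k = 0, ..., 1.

H_0 = Z,  H_1 = Z.

Take the total order 0 < 1 < 2 on the vertex set. Then K (dimension 1) consists of the simplices:

  0-simplices (3): [0], [1], [2]
  1-simplices (3): [0,1], [0,2], [1,2]

giving chain groups C_0 ≅ Z^3, C_1 ≅ Z^3.

The boundary map ∂_1: C_1 → C_0 sends each edge [p,q] (with p < q) to q − p.
This gives a 3×3 integer matrix of rank 2; reducing to Smith normal form yields diagonal entries (1,1).

Computing H_k = (kernel of ∂_k) / (image of ∂_{k+1}):

  H_0: rank C_0 − rank ∂_1 = 3 − 2 = 1, and the invariant factors of ∂_1 are all 1, so H_0 ≅ Z.
  H_1: rank ker ∂_1 − rank ∂_2 = (3 − 2) − 0 = 1, and there is no ∂_2, so H_1 ≅ Z.

As a check, the Euler characteristic is 3 − 3 = 0, which agrees with 1 − 1 = 0.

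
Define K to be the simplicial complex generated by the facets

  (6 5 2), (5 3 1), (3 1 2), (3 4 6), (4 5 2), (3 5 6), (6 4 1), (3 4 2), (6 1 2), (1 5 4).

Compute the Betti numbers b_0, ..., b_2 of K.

We work with the vertex ordering 1 < 2 < 3 < 4 < 5 < 6. The simplices of K, each written with vertices in increasing order, are:

  0-simplices (6): [1], [2], [3], [4], [5], [6]
  1-simplices (15): [1,2], [1,3], [1,4], [1,5], [1,6], [2,3], [2,4], [2,5], [2,6], [3,4], [3,5], [3,6], [4,5], [4,6], [5,6]
  2-simplices (10): [1,2,3], [1,2,6], [1,3,5], [1,4,5], [1,4,6], [2,3,4], [2,4,5], [2,5,6], [3,4,6], [3,5,6]

Hence C_0 ≅ Z^6, C_1 ≅ Z^15, C_2 ≅ Z^10.

∂_1: C_1 → C_0 sends each edge [p,q] (with p < q) to q − p.
This gives a 6×15 integer matrix of rank 5; reducing to Smith normal form yields diagonal entries (1,1,1,1,1).

The boundary map ∂_2: C_2 → C_1 sends each 2-simplex [p,q,r] to [q,r] − [p,r] + [p,q]. For instance
  ∂[1,3,5] = [3,5] − [1,5] + [1,3],
  ∂[2,4,5] = [4,5] − [2,5] + [2,4].
As a 15×10 matrix over Z this has rank 10, with invariant factors (1,1,1,1,1,1,1,1,1,2).

Now H_k = ker ∂_k / im ∂_{k+1}, so:

  H_0: rank C_0 − rank ∂_1 = 6 − 5 = 1, and the invariant factors of ∂_1 are all 1, so H_0 = Z.
  H_1: rank ker ∂_1 − rank ∂_2 = (15 − 5) − 10 = 0, and ∂_2 has invariant factor 2 > 1, so H_1 = Z/2.
  H_2: rank ker ∂_2 − rank ∂_3 = (10 − 10) − 0 = 0, and there is no ∂_3, so H_2 = 0.

Hence the Betti numbers are b_0 = 1, b_1 = 0, b_2 = 0.

b_0 = 1, b_1 = 0, b_2 = 0.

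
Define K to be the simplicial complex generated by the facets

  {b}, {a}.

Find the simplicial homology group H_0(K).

We work with the vertex ordering a < b. The simplices of K, each written with vertices in increasing order, are:

  0-simplices (2): a, b

so the chain groups are C_0 ≅ Z^2.

Computing H_k = (kernel of ∂_k) / (image of ∂_{k+1}):

  H_0: rank C_0 − rank ∂_1 = 2 − 0 = 2, and there is no ∂_1, so H_0 ≅ Z^2.

(K is a triangulation of a set of 2 points.)

H_0 = Z^2.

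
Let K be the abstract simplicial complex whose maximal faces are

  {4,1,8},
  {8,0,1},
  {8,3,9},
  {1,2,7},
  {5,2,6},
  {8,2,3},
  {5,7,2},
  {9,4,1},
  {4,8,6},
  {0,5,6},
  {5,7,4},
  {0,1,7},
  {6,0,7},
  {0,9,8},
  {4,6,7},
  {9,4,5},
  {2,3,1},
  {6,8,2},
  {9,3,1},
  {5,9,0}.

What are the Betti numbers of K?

We work with the vertex ordering 0 < 1 < 2 < 3 < 4 < 5 < 6 < 7 < 8 < 9. The simplices of K, each written with vertices in increasing order, are:

  0-simplices (10): [0], [1], [2], [3], [4], [5], [6], [7], [8], [9]
  1-simplices (30): (30 of them)
  2-simplices (20): (20 of them)

so the chain groups are C_0 ≅ Z^10, C_1 ≅ Z^30, C_2 ≅ Z^20.

The boundary map ∂_1: C_1 → C_0 maps an edge to its endpoints' difference, ∂[p,q] = q − p. For instance
  ∂[6,7] = [7] − [6].
The 10×30 boundary matrix has rank 9 and Smith normal form diag(1,1,1,1,1,1,1,1,1).

The boundary map ∂_2: C_2 → C_1 sends each 2-simplex [p,q,r] to [q,r] − [p,r] + [p,q]. For instance
  ∂[0,6,7] = [6,7] − [0,7] + [0,6],
  ∂[0,8,9] = [8,9] − [0,9] + [0,8].
The 30×20 boundary matrix has rank 20 and Smith normal form diag(1,1,1,1,1,1,1,1,1,1,1,1,1,1,1,1,1,1,1,2).

Now H_k = ker ∂_k / im ∂_{k+1}, so:

  H_0: rank C_0 − rank ∂_1 = 10 − 9 = 1, and the invariant factors of ∂_1 are all 1, so H_0 = Z.
  H_1: rank ker ∂_1 − rank ∂_2 = (30 − 9) − 20 = 1, and ∂_2 has invariant factor 2 > 1, so H_1 = Z × Z/2.
  H_2: rank ker ∂_2 − rank ∂_3 = (20 − 20) − 0 = 0, and there is no ∂_3, so H_2 = 0.

Hence the Betti numbers are b_0 = 1, b_1 = 1, b_2 = 0.

b_0 = 1, b_1 = 1, b_2 = 0.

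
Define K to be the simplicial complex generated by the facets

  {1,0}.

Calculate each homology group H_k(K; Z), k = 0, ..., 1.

H_0 ≅ Z,  H_1 = 0.

K has 2 vertices, 1 edge.
rank ∂_0 = 0, rank ∂_1 = 1 ⇒ b_0 = 2 − 0 − 1 = 1; all invariant factors of ∂_1 are 1 so no torsion. So H_0 = Z.
rank ∂_1 = 1, rank ∂_2 = 0 ⇒ b_1 = 1 − 1 − 0 = 0. So H_1 = 0.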